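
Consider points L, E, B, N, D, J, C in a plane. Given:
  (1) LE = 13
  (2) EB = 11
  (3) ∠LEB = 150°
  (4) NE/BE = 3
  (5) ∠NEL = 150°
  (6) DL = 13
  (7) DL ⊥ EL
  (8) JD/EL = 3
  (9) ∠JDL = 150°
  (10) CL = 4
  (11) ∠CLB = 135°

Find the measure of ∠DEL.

Step 1: By the law of cosines on triangle ELD: ED² = 13² + 13² − 2·13·13·cos(90°) = 338, so ED = 13·√2.
Step 2: By the inverse law of cosines on triangle DEL: cos(∠DEL) = ((13·√2)² + 13² − 13²) / (2·13·√2·13) = 338/478 = 0.7071, so ∠DEL = 45°.

Therefore, the measure of angle ∠DEL = 45°.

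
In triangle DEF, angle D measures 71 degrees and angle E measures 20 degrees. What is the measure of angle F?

angle F = 180 - 71 - 20 = 89 degrees.

89 degrees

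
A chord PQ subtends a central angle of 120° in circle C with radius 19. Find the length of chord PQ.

Chord = 2(19) sin(60°) = 19*sqrt(3)

19*sqrt(3)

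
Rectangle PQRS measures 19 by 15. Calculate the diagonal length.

Using the Pythagorean theorem:
d² = 19² + 15² = 361 + 225 = 586
d = sqrt(586)

sqrt(586)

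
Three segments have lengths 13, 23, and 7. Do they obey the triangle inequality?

Check the triangle inequality: 13 + 7 = 20 ≤ 23.
Since the sum of two sides does not exceed the third, no triangle can be formed.

No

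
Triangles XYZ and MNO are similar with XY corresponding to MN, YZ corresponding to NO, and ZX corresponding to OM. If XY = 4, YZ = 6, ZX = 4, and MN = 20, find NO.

Similar triangles have proportional sides. Setting up the proportion:
MN / XY = NO / YZ
20 / 4 = NO / 6
NO = 6 * 20 / 4 = 30.

30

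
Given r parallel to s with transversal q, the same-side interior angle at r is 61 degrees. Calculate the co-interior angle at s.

Co-interior angles (same-side interior) formed by parallel lines and a transversal are supplementary (sum to 180 degrees).
The given angle is 61 degrees.
The co-interior angle = 180 - 61 = 119 degrees.

119 degrees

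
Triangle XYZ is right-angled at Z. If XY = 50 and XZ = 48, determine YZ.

By the Pythagorean theorem: YZ^2 = XY^2 - XZ^2
YZ^2 = 50^2 - 48^2 = 2500 - 2304 = 196
YZ = sqrt(196) = 14

14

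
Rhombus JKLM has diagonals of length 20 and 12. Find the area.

Area of a rhombus = (d1 * d2) / 2
Area = (20 * 12) / 2
Area = 240 / 2
Area = 120

120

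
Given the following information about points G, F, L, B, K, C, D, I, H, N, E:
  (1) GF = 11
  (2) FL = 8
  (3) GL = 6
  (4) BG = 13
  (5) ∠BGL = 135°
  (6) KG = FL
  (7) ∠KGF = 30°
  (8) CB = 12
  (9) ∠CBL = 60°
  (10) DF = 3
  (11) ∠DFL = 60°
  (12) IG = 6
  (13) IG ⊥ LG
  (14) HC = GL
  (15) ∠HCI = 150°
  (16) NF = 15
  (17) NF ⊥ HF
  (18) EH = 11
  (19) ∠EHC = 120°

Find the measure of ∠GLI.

Step 1: By the law of cosines on triangle LGI: LI² = 6² + 6² − 2·6·6·cos(90°) = 72, so LI = 6·√2.
Step 2: By the inverse law of cosines on triangle GLI: cos(∠GLI) = (6² + (6·√2)² − 6²) / (2·6·6·√2) = 72/101.82 = 0.7071, so ∠GLI = 45°.

Therefore, the measure of angle ∠GLI = 45°.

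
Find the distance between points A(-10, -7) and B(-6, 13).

The horizontal distance is |-6 - -10| = 4 and the vertical distance is |13 - -7| = 20.
By the Pythagorean theorem, d = sqrt(4^2 + 20^2) = sqrt(416) = 4*sqrt(26).

4*sqrt(26)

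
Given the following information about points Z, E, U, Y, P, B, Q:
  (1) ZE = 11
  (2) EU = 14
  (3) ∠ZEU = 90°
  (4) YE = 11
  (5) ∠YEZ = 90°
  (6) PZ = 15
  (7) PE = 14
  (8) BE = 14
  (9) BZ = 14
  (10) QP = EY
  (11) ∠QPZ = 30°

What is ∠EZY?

Step 1: By the law of cosines on triangle ZEY: ZY² = 11² + 11² − 2·11·11·cos(90°) = 242, so ZY = 11·√2.
Step 2: By the inverse law of cosines on triangle EZY: cos(∠EZY) = (11² + (11·√2)² − 11²) / (2·11·11·√2) = 242/342.24 = 0.7071, so ∠EZY = 45°.

Therefore, the measure of angle ∠EZY = 45°.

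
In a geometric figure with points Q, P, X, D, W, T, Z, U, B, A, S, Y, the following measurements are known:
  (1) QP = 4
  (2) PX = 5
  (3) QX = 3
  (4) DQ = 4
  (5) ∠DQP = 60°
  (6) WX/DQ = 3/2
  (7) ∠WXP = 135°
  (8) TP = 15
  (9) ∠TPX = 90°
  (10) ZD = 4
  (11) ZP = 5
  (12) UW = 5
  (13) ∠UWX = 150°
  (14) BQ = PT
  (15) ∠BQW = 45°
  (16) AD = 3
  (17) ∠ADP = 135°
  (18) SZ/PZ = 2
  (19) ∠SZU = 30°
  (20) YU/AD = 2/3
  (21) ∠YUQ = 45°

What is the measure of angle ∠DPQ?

Step 1: By the law of cosines on triangle PQD: PD² = 4² + 4² − 2·4·4·cos(60°) = 16, so PD = 4.
Step 2: By the inverse law of cosines on triangle DPQ: cos(∠DPQ) = (4² + 4² − 4²) / (2·4·4) = 16/32 = 0.5, so ∠DPQ = 60°.

Therefore, the measure of angle ∠DPQ = 60°.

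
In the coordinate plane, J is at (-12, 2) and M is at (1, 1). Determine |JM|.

The horizontal distance is |1 - -12| = 13 and the vertical distance is |1 - 2| = 1.
By the Pythagorean theorem, d = sqrt(13^2 + 1^2) = sqrt(170).

sqrt(170)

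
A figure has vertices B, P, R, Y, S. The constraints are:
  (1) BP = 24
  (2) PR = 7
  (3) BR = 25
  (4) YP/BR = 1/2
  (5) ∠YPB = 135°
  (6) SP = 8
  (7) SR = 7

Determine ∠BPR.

Step 1: By the inverse law of cosines on triangle BPR: cos(∠BPR) = (24² + 7² − 25²) / (2·24·7) = 0/336 = 0, so ∠BPR = 90°.

Therefore, the measure of angle ∠BPR = 90°.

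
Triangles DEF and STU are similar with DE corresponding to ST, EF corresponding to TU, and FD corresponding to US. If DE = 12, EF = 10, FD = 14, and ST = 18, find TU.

Since the triangles are similar, the ratio of corresponding sides is constant.
Scale factor k = ST / DE = 18 / 12 = 3/2
TU = k * EF = 3/2 * 10 = 15

15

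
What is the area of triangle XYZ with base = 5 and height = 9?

Area = (1/2) * base * height
Area = (1/2) * 5 * 9
Area = 45/2

45/2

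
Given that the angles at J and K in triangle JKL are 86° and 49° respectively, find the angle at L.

Let angle L = x. Then 86 + 49 + x = 180.
x = 180 - 135 = 45 degrees.

45 degrees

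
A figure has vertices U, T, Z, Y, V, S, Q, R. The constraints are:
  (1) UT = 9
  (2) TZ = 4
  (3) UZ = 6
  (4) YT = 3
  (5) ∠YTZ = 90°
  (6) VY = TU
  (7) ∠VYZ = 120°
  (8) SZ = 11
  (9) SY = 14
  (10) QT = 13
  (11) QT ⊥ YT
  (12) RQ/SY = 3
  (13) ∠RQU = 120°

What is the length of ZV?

From the given relations: VY = TU = 9.
Step 1: By the law of cosines on triangle ZTY: ZY² = 4² + 3² − 2·4·3·cos(90°) = 25, so ZY = 5.
Step 2: By the law of cosines on triangle ZYV: ZV² = 5² + 9² − 2·5·9·cos(120°) = 151, so ZV = √151.

Therefore, the length of ZV = √151.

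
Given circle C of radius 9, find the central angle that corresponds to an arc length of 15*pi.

The full circumference is 2πr = 18*pi.
The arc is 15*pi / 18*pi = 5/6 of the full circle.
So the central angle = 5/6 × 360° = 300°.

300°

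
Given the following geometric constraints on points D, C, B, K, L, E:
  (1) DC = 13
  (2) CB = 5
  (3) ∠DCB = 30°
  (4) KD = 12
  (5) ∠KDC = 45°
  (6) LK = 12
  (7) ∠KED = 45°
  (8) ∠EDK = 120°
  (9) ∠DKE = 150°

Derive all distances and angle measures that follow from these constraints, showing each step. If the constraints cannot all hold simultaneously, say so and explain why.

These constraints are not satisfiable: (7), (8) and (9) are the three interior angles of triangle KED, which must sum to 180°, but 45° + 120° + 150° = 315°. No planar figure meets all of them, so nothing further can be derived.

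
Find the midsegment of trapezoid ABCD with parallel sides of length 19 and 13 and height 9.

midsegment = (19 + 13) / 2 = 32 / 2 = 16

16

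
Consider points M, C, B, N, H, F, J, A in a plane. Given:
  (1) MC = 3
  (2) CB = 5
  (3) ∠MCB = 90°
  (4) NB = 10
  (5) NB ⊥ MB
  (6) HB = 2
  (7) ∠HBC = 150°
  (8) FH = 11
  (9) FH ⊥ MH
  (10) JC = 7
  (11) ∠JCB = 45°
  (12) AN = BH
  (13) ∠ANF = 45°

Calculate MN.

Step 1: By the law of cosines on triangle BCM: BM² = 5² + 3² − 2·5·3·cos(90°) = 34, so BM = √34.
Step 2: By the law of cosines on triangle MBN: MN² = √34² + 10² − 2·√34·10·cos(90°) = 134, so MN = √134.

Therefore, the length of MN = √134.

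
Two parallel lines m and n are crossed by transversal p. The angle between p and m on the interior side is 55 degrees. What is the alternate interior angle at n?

Alternate interior angles lie on opposite sides of the transversal, between the parallel lines.
By the alternate interior angle theorem, they are equal: 55 degrees.

55 degrees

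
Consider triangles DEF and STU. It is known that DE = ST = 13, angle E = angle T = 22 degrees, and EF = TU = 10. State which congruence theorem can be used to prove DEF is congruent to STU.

The given information matches SAS: Two pairs of corresponding sides and the included angle are equal (Side-Angle-Side).

SAS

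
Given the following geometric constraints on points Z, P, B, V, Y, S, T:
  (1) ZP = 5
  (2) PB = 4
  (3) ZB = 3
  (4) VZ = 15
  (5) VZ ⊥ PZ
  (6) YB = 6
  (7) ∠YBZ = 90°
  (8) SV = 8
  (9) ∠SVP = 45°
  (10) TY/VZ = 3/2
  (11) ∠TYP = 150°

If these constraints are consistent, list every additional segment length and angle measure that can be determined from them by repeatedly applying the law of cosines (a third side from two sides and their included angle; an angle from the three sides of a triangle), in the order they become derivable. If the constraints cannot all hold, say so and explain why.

The constraints are consistent. Derivable facts, in order:
After 1 step:
- PV = 5·√10
- ZY = 3·√5
- ∠BPZ = 36.87°
- ∠BZP = 53.13°
- ∠PBZ = 90°
After 2 steps:
- PS ≈ 11.62
- ∠BYZ = 26.57°
- ∠BZY = 63.43°
- ∠PVZ = 18.43°
- ∠VPZ = 71.57°
After 3 steps:
- ∠PSV = 105.88°
- ∠SPV = 29.12°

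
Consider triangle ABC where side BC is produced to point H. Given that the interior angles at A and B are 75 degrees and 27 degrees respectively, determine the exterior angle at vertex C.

The interior angle at C is 180 - 75 - 27 = 78 degrees.
The exterior angle and interior angle at C are supplementary:
Exterior angle = 180 - 78 = 102 degrees.

102 degrees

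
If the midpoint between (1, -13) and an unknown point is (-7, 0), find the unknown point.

Using the midpoint formula: M = ((x1 + x2)/2, (y1 + y2)/2)
We know M = (-7, 0) and Q = (1, -13)
For x: -7 = (1 + x2)/2, so x2 = 2*-7 - 1 = -15
For y: 0 = (-13 + y2)/2, so y2 = 2*0 - -13 = 13
R = (-15, 13)

(-15, 13)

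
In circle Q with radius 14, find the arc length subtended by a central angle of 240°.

The full circumference is 2πr = 2π(14) = 28*pi.
The arc spans 240° out of 360°, which is a fraction of 2/3.
Arc length = 28*pi × 2/3 = 56*pi/3.

56*pi/3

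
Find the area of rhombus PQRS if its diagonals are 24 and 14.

Area = (24 * 14) / 2 = 336 / 2 = 168

168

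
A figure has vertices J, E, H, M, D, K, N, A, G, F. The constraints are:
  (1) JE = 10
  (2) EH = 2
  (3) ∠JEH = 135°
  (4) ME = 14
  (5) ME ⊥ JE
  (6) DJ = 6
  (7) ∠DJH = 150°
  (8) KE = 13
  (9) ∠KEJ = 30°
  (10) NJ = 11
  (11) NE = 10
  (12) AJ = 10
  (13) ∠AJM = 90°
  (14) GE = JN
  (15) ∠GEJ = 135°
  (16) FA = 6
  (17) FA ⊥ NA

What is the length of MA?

Step 1: By the law of cosines on triangle JEM: JM² = 10² + 14² − 2·10·14·cos(90°) = 296, so JM = 2·√74.
Step 2: By the law of cosines on triangle MJA: MA² = (2·√74)² + 10² − 2·2·√74·10·cos(90°) = 396, so MA = 6·√11.

Therefore, the length of MA = 6·√11.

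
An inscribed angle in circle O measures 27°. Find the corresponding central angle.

Central angle = 2 × 27° = 54° (inscribed angle theorem).

54°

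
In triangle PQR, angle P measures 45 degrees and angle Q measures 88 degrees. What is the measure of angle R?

The interior angles sum to 180°: angle R = 180 - 45 - 88 = 47°.
The triangle is acute (angles 45°, 88°, 47°).

47 degrees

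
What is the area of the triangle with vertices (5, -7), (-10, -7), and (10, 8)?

Using the Shoelace formula for a triangle:
Area = (1/2)|x0(y1 - y2) + x1(y2 - y0) + x2(y0 - y1)|
Area = (1/2)|5(-7 - 8) + -10(8 - -7) + 10(-7 - -7)|
Area = (1/2)|-75 + -150 + 0|
Area = (1/2)|-225|
Area = (1/2)(225)
Area = 225/2

225/2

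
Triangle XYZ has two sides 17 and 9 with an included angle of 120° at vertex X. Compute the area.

When two sides and the included angle are known, the area formula is (1/2)ab sin(C).
The height from one side to the opposite vertex is 9 sin(120°) = 9*sqrt(3)/2.
Area = (1/2) * 17 * 9*sqrt(3)/2 = 153*sqrt(3)/4.

153*sqrt(3)/4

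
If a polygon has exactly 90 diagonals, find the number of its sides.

Using d = n(n - 3)/2, we solve 90 = n(n - 3)/2.
So n(n - 3) = 180.
Testing n = 15: 15 * 12 = 180 = 180. Correct.
The polygon has 15 sides.

15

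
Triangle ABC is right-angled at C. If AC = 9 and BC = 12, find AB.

In a right triangle, the square of the hypotenuse equals the sum of the squares of the two legs.
The legs are 9 and 12, so the hypotenuse = sqrt(81 + 144) = sqrt(225) = 15.

15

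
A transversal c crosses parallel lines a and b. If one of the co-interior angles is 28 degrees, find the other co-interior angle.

Co-interior (same-side interior) angles are between the parallel lines on the same side of the transversal.
Unlike corresponding or alternate interior angles, they are supplementary rather than equal.
So the angle = 180 - 28 = 152 degrees.

152 degrees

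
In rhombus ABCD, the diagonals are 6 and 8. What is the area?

Area of a rhombus = (d1 * d2) / 2
Area = (6 * 8) / 2
Area = 48 / 2
Area = 24

24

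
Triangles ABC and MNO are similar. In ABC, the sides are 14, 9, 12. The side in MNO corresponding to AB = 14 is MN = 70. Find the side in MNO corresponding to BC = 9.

Similar triangles have proportional sides. Setting up the proportion:
MN / AB = NO / BC
70 / 14 = NO / 9
NO = 9 * 70 / 14 = 45.

45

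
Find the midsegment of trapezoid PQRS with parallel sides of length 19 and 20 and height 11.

midsegment = (19 + 20) / 2 = 39 / 2 = 39/2

39/2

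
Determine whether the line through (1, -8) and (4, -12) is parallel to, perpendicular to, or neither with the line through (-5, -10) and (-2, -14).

Slope of line 1: m1 = (-12 - -8)/(4 - 1) = -4/3 = -4/3
Slope of line 2: m2 = (-14 - -10)/(-2 - -5) = -4/3 = -4/3
Since m1 = m2 = -4/3, the lines are parallel.

Parallel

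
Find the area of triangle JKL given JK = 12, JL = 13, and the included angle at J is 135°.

Area = (1/2) * JK * JL * sin(J)
Area = (1/2) * 12 * 13 * sin(135°)
Area = (1/2) * 12 * 13 * sqrt(2)/2
Area = 39*sqrt(2)

39*sqrt(2)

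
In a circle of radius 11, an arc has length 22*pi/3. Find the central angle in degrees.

θ = 360 × 22*pi/3 / (2π × 11) = 120° (rearranging arc length formula).

120°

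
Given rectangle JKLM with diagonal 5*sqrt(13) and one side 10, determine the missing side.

The diagonal of a rectangle forms a right triangle with the two sides.
Rearranging the Pythagorean theorem: missing side = sqrt(d^2 - known^2).
= sqrt(325 - 100) = sqrt(225) = 15.

15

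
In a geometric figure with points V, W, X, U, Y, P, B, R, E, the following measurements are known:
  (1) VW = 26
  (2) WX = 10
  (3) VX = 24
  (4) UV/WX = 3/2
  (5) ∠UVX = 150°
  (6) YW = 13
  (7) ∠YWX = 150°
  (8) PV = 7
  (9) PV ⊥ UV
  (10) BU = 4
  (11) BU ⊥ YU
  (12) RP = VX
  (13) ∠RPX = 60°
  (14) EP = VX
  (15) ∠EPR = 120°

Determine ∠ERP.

From the given relations: RP = VX = 24; EP = VX = 24.
Step 1: By the law of cosines on triangle RPE: RE² = 24² + 24² − 2·24·24·cos(120°) = 1728, so RE ≈ 41.57.
Step 2: By the inverse law of cosines on triangle ERP: cos(∠ERP) = (41.57² + 24² − 24²) / (2·41.57·24) = 1728/1995.32 = 0.866, so ∠ERP = 30°.

Therefore, the measure of angle ∠ERP = 30°.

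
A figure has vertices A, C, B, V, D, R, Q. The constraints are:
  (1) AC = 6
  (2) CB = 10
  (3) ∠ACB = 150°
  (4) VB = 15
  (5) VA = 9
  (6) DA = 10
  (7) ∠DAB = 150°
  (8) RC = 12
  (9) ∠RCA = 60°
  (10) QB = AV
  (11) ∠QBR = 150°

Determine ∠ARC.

Step 1: By the law of cosines on triangle RCA: RA² = 12² + 6² − 2·12·6·cos(60°) = 108, so RA = 6·√3.
Step 2: By the inverse law of cosines on triangle ARC: cos(∠ARC) = ((6·√3)² + 12² − 6²) / (2·6·√3·12) = 216/249.42 = 0.866, so ∠ARC = 30°.

Therefore, the measure of angle ∠ARC = 30°.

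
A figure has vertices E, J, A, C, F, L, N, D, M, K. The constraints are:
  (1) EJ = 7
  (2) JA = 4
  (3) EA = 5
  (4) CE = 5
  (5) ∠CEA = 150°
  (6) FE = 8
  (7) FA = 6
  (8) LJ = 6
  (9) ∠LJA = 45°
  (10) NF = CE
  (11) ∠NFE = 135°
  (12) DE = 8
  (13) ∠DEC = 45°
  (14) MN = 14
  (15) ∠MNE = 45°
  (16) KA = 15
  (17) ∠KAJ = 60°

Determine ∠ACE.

Step 1: By the law of cosines on triangle CEA: CA² = 5² + 5² − 2·5·5·cos(150°) = 93.3, so CA ≈ 9.66.
Step 2: By the inverse law of cosines on triangle ACE: cos(∠ACE) = (9.66² + 5² − 5²) / (2·9.66·5) = 93.3/96.59 = 0.9659, so ∠ACE = 15°.

Therefore, the measure of angle ∠ACE = 15°.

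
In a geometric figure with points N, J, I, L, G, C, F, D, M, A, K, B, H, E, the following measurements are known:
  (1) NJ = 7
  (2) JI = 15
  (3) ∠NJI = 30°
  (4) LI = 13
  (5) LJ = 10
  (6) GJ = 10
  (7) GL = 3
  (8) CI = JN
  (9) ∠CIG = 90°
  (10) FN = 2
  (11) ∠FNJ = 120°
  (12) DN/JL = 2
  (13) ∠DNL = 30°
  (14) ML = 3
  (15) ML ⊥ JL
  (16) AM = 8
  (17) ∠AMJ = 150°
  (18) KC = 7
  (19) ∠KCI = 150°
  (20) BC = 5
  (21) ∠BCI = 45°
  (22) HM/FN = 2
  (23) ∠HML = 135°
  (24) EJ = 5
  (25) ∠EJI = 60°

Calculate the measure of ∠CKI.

From the given relations: CI = JN = 7.
Step 1: By the law of cosines on triangle KCI: KI² = 7² + 7² − 2·7·7·cos(150°) = 182.87, so KI ≈ 13.52.
Step 2: By the inverse law of cosines on triangle CKI: cos(∠CKI) = (7² + 13.52² − 7²) / (2·7·13.52) = 182.87/189.32 = 0.9659, so ∠CKI = 15°.

Therefore, the measure of angle ∠CKI = 15°.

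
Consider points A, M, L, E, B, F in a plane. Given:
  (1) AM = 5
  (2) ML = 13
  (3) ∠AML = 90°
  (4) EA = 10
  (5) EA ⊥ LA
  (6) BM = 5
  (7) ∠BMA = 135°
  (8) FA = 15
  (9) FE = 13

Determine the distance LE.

Step 1: By the law of cosines on triangle LMA: LA² = 13² + 5² − 2·13·5·cos(90°) = 194, so LA = √194.
Step 2: By the law of cosines on triangle LAE: LE² = √194² + 10² − 2·√194·10·cos(90°) = 294, so LE = 7·√6.

Therefore, the length of LE = 7·√6.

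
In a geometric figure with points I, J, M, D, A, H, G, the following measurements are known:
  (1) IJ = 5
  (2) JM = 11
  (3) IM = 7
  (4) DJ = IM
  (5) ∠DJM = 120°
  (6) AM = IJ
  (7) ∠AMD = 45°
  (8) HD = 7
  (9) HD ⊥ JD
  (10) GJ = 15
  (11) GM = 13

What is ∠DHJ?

From the given relations: DJ = IM = 7.
Step 1: By the law of cosines on triangle HDJ: HJ² = 7² + 7² − 2·7·7·cos(90°) = 98, so HJ = 7·√2.
Step 2: By the inverse law of cosines on triangle DHJ: cos(∠DHJ) = (7² + (7·√2)² − 7²) / (2·7·7·√2) = 98/138.59 = 0.7071, so ∠DHJ = 45°.

Therefore, the measure of angle ∠DHJ = 45°.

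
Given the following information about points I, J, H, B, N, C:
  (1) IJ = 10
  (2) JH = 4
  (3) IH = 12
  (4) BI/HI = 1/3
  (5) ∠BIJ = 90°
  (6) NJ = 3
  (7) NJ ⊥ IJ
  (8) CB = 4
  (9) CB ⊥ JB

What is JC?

From the given relations: BI = 1/3·HI = 1/3·12 = 4.
Step 1: By the law of cosines on triangle BIJ: BJ² = 4² + 10² − 2·4·10·cos(90°) = 116, so BJ = 2·√29.
Step 2: By the law of cosines on triangle JBC: JC² = (2·√29)² + 4² − 2·2·√29·4·cos(90°) = 132, so JC = 2·√33.

Therefore, the length of JC = 2·√33.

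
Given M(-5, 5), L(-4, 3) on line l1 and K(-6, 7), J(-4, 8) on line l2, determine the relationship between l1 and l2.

Slope of line 1: m1 = (3 - 5)/(-4 - -5) = -2/1 = -2
Slope of line 2: m2 = (8 - 7)/(-4 - -6) = 1/2 = 1/2
Two lines are perpendicular when the product of their slopes is -1 (negative reciprocals).
m1 * m2 = (-2) * (1/2) = -1, confirming perpendicularity.

Perpendicular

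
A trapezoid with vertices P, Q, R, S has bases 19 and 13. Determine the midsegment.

The midsegment (median) of a trapezoid connects the midpoints of the non-parallel sides.
Its length is the average of the two bases: (19 + 13) / 2 = 16.

16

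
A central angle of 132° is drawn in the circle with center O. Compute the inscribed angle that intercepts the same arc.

By the inscribed angle theorem, the inscribed angle is half the central angle.
Inscribed angle = 132° / 2 = 66°

66°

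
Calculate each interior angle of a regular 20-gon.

Each interior angle of a regular n-gon is (n - 2) * 180 / n.
For n = 20: (20 - 2) * 180 / 20 = 3240/20 = 162 degrees.

162 degrees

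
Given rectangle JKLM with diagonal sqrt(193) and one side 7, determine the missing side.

b = sqrt(d^2 - a^2) = sqrt(193 - 49) = sqrt(144) = 12

12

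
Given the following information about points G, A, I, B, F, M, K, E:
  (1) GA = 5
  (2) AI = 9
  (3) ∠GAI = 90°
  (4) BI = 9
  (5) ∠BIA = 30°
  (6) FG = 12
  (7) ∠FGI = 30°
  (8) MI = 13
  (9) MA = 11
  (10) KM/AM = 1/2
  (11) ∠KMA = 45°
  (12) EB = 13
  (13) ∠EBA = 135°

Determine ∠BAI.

Step 1: By the law of cosines on triangle AIB: AB² = 9² + 9² − 2·9·9·cos(30°) = 21.7, so AB ≈ 4.66.
Step 2: By the inverse law of cosines on triangle BAI: cos(∠BAI) = (4.66² + 9² − 9²) / (2·4.66·9) = 21.7/83.86 = 0.2588, so ∠BAI = 75°.

Therefore, the measure of angle ∠BAI = 75°.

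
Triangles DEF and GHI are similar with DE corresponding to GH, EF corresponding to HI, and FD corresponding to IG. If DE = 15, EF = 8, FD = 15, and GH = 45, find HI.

Similar triangles have proportional sides. Setting up the proportion:
GH / DE = HI / EF
45 / 15 = HI / 8
HI = 8 * 45 / 15 = 24.

24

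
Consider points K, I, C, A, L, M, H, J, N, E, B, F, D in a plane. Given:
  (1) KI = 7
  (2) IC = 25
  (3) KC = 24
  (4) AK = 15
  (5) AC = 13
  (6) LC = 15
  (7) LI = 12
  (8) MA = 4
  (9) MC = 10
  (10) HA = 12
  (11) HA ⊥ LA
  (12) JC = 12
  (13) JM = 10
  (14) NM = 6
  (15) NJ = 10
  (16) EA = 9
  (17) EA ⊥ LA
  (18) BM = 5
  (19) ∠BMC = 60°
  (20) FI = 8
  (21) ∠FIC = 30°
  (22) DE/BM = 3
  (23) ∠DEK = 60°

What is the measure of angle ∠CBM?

Step 1: By the law of cosines on triangle BMC: BC² = 5² + 10² − 2·5·10·cos(60°) = 75, so BC = 5·√3.
Step 2: By the inverse law of cosines on triangle CBM: cos(∠CBM) = ((5·√3)² + 5² − 10²) / (2·5·√3·5) = 0/86.6 = 0, so ∠CBM = 90°.

Therefore, the measure of angle ∠CBM = 90°.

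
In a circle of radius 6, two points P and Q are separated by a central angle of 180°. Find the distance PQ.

Chord length = 2r sin(θ/2)
= 2 × 6 × sin(180°/2)
= 2 × 6 × sin(90°)
= 12

12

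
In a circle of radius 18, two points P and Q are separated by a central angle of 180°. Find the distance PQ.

Chord = 2(18) sin(90°) = 36

36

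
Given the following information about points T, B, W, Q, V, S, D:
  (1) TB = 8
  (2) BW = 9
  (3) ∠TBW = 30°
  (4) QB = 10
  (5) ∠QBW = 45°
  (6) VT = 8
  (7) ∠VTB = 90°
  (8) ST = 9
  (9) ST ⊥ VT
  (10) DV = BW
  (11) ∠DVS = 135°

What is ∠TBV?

Step 1: By the law of cosines on triangle BTV: BV² = 8² + 8² − 2·8·8·cos(90°) = 128, so BV = 8·√2.
Step 2: By the inverse law of cosines on triangle TBV: cos(∠TBV) = (8² + (8·√2)² − 8²) / (2·8·8·√2) = 128/181.02 = 0.7071, so ∠TBV = 45°.

Therefore, the measure of angle ∠TBV = 45°.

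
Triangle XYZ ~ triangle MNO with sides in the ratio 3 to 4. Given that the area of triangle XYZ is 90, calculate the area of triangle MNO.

For similar figures, the area ratio equals the square of the side ratio.
Side ratio (XYZ to MNO) = 3:4, so area ratio = 3^2:4^2 = 9:16.
If the area of XYZ is 90, then the area of MNO = 90 * (16/9) = 160.

160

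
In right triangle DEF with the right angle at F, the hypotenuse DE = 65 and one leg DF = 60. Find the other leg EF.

By the Pythagorean theorem: EF^2 = DE^2 - DF^2
EF^2 = 65^2 - 60^2 = 4225 - 3600 = 625
EF = sqrt(625) = 25

25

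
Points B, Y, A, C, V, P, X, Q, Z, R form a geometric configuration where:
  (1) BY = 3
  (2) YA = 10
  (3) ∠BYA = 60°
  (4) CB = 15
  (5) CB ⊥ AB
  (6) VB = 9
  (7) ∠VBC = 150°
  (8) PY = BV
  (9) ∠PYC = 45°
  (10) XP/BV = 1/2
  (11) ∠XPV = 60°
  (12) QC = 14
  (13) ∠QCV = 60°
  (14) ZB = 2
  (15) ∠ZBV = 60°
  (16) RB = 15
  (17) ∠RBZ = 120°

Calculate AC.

Step 1: By the law of cosines on triangle BYA: BA² = 3² + 10² − 2·3·10·cos(60°) = 79, so BA = √79.
Step 2: By the law of cosines on triangle ABC: AC² = √79² + 15² − 2·√79·15·cos(90°) = 304, so AC = 4·√19.

Therefore, the length of AC = 4·√19.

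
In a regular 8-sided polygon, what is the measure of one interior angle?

Each interior angle of a regular n-gon is (n - 2) * 180 / n.
For n = 8: (8 - 2) * 180 / 8 = 1080/8 = 135 degrees.

135 degrees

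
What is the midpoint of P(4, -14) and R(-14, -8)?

The midpoint is the point halfway along the segment.
Move half the horizontal distance: 4 + (-14 - 4)/2 = 4 + -18/2 = -5
Move half the vertical distance: -14 + (-8 - -14)/2 = -14 + 6/2 = -11
Midpoint = (-5, -11)

(-5, -11)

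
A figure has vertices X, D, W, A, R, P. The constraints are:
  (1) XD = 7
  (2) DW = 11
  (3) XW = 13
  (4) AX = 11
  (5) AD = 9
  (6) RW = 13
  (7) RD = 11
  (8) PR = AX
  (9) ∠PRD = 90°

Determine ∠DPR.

From the given relations: PR = AX = 11.
Step 1: By the law of cosines on triangle PRD: PD² = 11² + 11² − 2·11·11·cos(90°) = 242, so PD = 11·√2.
Step 2: By the inverse law of cosines on triangle DPR: cos(∠DPR) = ((11·√2)² + 11² − 11²) / (2·11·√2·11) = 242/342.24 = 0.7071, so ∠DPR = 45°.

Therefore, the measure of angle ∠DPR = 45°.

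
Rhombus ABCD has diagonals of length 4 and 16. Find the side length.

In a rhombus, the diagonals bisect each other perpendicularly, creating four congruent right triangles.
Each triangle has legs 2 (half of 4) and 8 (half of 16).
The hypotenuse of each right triangle is a side of the rhombus:
side = sqrt(2^2 + 8^2) = sqrt(68) = 2*sqrt(17)

2*sqrt(17)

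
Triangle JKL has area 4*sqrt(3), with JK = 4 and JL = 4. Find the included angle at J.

From the SAS area formula Area = (1/2)ab sin(C), rearranging gives sin(C) = 2*Area/(ab).
sin(C) = 2 * 4*sqrt(3) / (16) = sqrt(3)/2.
Therefore C = arcsin(sqrt(3)/2) = 60°.
Since sin(180° - C) = sin(C), the obtuse angle 120° gives the same area, so C = 60° or C = 120°.

60° or 120°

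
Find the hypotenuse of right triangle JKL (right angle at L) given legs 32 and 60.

In a right triangle, the square of the hypotenuse equals the sum of the squares of the two legs.
The legs are 32 and 60, so the hypotenuse = sqrt(1024 + 3600) = sqrt(4624) = 68.

68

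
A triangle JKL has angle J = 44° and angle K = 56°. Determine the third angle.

The interior angles sum to 180°: angle L = 180 - 44 - 56 = 80°.
The triangle is acute (angles 44°, 56°, 80°).

80 degrees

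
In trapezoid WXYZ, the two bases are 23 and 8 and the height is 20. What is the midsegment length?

The midsegment (median) of a trapezoid connects the midpoints of the non-parallel sides.
Its length is the average of the two bases: (23 + 8) / 2 = 31/2.

31/2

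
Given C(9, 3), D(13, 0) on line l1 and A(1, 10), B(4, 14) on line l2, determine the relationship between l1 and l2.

Slope of line 1: m1 = (0 - 3)/(13 - 9) = -3/4 = -3/4
Slope of line 2: m2 = (14 - 10)/(4 - 1) = 4/3 = 4/3
m1 * m2 = -1, so perpendicular.

Perpendicular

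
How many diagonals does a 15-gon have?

Total line segments between 15 vertices = C(15,2) = 105.
Subtract the 15 sides: 105 - 15 = 90 diagonals.

90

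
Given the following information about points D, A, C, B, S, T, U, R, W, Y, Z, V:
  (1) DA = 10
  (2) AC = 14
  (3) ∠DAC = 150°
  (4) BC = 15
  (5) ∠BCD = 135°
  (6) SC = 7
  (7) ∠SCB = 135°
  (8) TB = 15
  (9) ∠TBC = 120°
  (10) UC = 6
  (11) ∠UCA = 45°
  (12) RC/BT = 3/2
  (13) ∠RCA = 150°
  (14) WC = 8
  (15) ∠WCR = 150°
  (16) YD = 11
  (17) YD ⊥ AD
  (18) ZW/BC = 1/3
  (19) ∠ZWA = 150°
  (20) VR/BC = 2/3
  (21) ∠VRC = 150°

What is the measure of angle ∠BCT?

Step 1: By the law of cosines on triangle CBT: CT² = 15² + 15² − 2·15·15·cos(120°) = 675, so CT = 15·√3.
Step 2: By the inverse law of cosines on triangle BCT: cos(∠BCT) = (15² + (15·√3)² − 15²) / (2·15·15·√3) = 675/779.42 = 0.866, so ∠BCT = 30°.

Therefore, the measure of angle ∠BCT = 30°.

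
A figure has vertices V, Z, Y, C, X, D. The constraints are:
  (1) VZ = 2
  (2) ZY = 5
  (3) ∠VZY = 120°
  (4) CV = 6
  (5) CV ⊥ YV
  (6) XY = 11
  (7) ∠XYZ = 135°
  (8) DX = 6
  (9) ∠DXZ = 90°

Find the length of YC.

Step 1: By the law of cosines on triangle VZY: VY² = 2² + 5² − 2·2·5·cos(120°) = 39, so VY = √39.
Step 2: By the law of cosines on triangle YVC: YC² = √39² + 6² − 2·√39·6·cos(90°) = 75, so YC = 5·√3.

Therefore, the length of YC = 5·√3.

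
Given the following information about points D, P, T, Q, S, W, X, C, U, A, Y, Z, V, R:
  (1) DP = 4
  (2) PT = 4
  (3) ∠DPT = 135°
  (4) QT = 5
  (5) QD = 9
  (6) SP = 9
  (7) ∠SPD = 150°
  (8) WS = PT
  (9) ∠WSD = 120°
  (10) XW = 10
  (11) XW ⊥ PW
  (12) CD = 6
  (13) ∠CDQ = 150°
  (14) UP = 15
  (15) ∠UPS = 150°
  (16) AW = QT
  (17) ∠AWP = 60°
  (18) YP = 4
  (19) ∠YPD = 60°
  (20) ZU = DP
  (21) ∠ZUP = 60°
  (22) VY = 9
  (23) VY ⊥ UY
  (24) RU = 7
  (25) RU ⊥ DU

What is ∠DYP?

Step 1: By the law of cosines on triangle YPD: YD² = 4² + 4² − 2·4·4·cos(60°) = 16, so YD = 4.
Step 2: By the inverse law of cosines on triangle DYP: cos(∠DYP) = (4² + 4² − 4²) / (2·4·4) = 16/32 = 0.5, so ∠DYP = 60°.

Therefore, the measure of angle ∠DYP = 60°.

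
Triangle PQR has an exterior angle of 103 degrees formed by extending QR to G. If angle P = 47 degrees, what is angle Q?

By the exterior angle theorem: exterior angle = sum of remote interior angles.
103 = 47 + angle Q
angle Q = 103 - 47 = 56 degrees

56 degrees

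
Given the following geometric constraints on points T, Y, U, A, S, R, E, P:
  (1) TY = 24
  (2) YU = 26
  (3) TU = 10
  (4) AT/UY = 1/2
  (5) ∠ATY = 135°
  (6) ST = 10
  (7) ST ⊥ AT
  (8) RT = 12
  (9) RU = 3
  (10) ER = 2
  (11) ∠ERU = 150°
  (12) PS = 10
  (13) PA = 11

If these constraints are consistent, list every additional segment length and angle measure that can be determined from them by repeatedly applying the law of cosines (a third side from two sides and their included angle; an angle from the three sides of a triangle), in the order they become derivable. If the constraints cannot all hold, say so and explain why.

The constraints are consistent. Derivable facts, in order:
After 1 step:
- AS ≈ 16.4
- UE ≈ 4.84
- YA ≈ 34.44
- ∠RTU = 11.72°
- ∠RUT = 125.69°
- ∠TRU = 42.6°
- ∠TUY = 67.38°
- ∠TYU = 22.62°
- ∠UTY = 90°
After 2 steps:
- ∠APS = 102.6°
- ∠ASP = 40.88°
- ∠AST = 52.43°
- ∠AYT = 15.48°
- ∠EUR = 11.93°
- ∠PAS = 36.51°
- ∠REU = 18.07°
- ∠SAT = 37.57°
- ∠TAY = 29.52°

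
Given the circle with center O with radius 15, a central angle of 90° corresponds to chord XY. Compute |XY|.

Drop a perpendicular from the center to the chord, bisecting both the chord and the central angle.
Each half-chord = r sin(θ/2) = 15 sin(45°).
The full chord = 2 × 15 × sin(45°) = 15*sqrt(2).

15*sqrt(2)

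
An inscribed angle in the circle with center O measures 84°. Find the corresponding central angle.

Central angle = 2 × 84° = 168° (inscribed angle theorem).

168°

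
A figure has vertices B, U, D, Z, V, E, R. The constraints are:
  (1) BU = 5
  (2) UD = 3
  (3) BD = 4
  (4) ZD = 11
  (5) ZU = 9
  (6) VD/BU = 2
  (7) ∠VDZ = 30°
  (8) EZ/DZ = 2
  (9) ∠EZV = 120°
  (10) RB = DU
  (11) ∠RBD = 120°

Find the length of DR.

From the given relations: RB = DU = 3.
Step 1: By the law of cosines on triangle DBR: DR² = 4² + 3² − 2·4·3·cos(120°) = 37, so DR = √37.

Therefore, the length of DR = √37.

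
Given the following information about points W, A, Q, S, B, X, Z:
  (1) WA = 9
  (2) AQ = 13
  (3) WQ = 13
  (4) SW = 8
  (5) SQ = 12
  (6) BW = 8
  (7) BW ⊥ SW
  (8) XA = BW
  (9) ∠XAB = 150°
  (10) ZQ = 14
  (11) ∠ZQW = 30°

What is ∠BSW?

Step 1: By the law of cosines on triangle SWB: SB² = 8² + 8² − 2·8·8·cos(90°) = 128, so SB = 8·√2.
Step 2: By the inverse law of cosines on triangle BSW: cos(∠BSW) = ((8·√2)² + 8² − 8²) / (2·8·√2·8) = 128/181.02 = 0.7071, so ∠BSW = 45°.

Therefore, the measure of angle ∠BSW = 45°.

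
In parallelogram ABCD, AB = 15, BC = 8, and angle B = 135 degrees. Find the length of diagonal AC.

Using the law of cosines:
d^2 = 15^2 + 8^2 - 2(15)(8)cos(135 degrees)
d^2 = 225 + 64 - 240*-sqrt(2)/2
d^2 = 120*sqrt(2) + 289
d = sqrt(120*sqrt(2) + 289)

sqrt(120*sqrt(2) + 289)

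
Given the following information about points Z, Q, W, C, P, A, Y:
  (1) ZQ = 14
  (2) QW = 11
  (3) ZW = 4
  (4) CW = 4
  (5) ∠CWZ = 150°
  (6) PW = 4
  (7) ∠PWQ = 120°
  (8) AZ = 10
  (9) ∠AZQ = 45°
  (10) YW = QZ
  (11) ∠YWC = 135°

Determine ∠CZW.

Step 1: By the law of cosines on triangle ZWC: ZC² = 4² + 4² − 2·4·4·cos(150°) = 59.71, so ZC ≈ 7.73.
Step 2: By the inverse law of cosines on triangle CZW: cos(∠CZW) = (7.73² + 4² − 4²) / (2·7.73·4) = 59.71/61.82 = 0.9659, so ∠CZW = 15°.

Therefore, the measure of angle ∠CZW = 15°.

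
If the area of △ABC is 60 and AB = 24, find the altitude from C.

height = 2 * 60 / 24 = 5

5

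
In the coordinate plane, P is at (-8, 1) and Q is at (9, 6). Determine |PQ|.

d = sqrt((17)^2 + (5)^2) = sqrt(314)

sqrt(314)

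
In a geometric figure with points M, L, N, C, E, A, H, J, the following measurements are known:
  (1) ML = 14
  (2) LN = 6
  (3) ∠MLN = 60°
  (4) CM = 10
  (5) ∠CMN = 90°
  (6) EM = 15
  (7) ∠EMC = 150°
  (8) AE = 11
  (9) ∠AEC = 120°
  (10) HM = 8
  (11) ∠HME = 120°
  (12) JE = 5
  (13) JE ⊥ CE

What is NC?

Step 1: By the law of cosines on triangle NLM: NM² = 6² + 14² − 2·6·14·cos(60°) = 148, so NM = 2·√37.
Step 2: By the law of cosines on triangle NMC: NC² = (2·√37)² + 10² − 2·2·√37·10·cos(90°) = 248, so NC = 2·√62.

Therefore, the length of NC = 2·√62.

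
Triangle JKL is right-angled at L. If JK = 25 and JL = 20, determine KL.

By the Pythagorean theorem: KL^2 = JK^2 - JL^2
KL^2 = 25^2 - 20^2 = 625 - 400 = 225
KL = sqrt(225) = 15

15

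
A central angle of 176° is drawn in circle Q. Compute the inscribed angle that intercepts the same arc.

By the inscribed angle theorem, the inscribed angle is half the central angle.
Inscribed angle = 176° / 2 = 88°

88°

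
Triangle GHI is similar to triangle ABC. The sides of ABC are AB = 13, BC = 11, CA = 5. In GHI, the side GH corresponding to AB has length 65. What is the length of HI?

Similar triangles have proportional sides. Setting up the proportion:
GH / AB = HI / BC
65 / 13 = HI / 11
HI = 11 * 65 / 13 = 55.

55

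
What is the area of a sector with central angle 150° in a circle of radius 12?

Sector area = π(12²)(5/12) = 60*pi

60*pi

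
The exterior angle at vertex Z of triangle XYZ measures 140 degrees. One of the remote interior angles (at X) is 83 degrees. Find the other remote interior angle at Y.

The exterior angle theorem states that an exterior angle equals the sum of the two non-adjacent interior angles.
So 140 = 83 + angle Y, which gives angle Y = 140 - 83 = 57 degrees.

57 degrees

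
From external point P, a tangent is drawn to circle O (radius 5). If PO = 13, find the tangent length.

The tangent, radius, and line from the external point to the center form a right triangle.
The right angle is where the tangent meets the radius.
By the Pythagorean theorem: tangent² + 5² = 13²
tangent² = 169 - 25 = 144
tangent = 12

12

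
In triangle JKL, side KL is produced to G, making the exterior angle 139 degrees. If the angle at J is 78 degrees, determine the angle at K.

The exterior angle theorem states that an exterior angle equals the sum of the two non-adjacent interior angles.
So 139 = 78 + angle K, which gives angle K = 139 - 78 = 61 degrees.

61 degrees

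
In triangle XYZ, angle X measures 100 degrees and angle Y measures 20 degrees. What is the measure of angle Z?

angle Z = 180 - 100 - 20 = 60 degrees.

60 degrees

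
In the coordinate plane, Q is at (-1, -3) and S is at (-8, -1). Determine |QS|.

d = sqrt((-7)^2 + (2)^2) = sqrt(53)

sqrt(53)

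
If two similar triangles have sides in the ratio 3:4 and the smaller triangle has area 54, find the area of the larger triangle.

The ratio of areas of similar triangles = (side ratio)^2.
Side ratio = 3:4, so area ratio = 9:16.
Area of the larger triangle / Area of the smaller triangle = 16/9
Area of the larger triangle = 54 * 16/9 = 96

96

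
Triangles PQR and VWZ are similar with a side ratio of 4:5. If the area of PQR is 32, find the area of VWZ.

Area ratio = (4/5)^2 = 16/25. Area of VWZ = 32 * 25/16 = 50.

50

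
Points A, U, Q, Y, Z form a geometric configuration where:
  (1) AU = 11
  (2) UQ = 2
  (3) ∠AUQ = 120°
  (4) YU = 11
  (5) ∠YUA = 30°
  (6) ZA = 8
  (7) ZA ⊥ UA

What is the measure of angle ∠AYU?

Step 1: By the law of cosines on triangle YUA: YA² = 11² + 11² − 2·11·11·cos(30°) = 32.42, so YA ≈ 5.69.
Step 2: By the inverse law of cosines on triangle AYU: cos(∠AYU) = (5.69² + 11² − 11²) / (2·5.69·11) = 32.42/125.27 = 0.2588, so ∠AYU = 75°.

Therefore, the measure of angle ∠AYU = 75°.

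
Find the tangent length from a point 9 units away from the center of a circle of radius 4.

tangent = √(d² - r²) = √(9² - 4²) = √(81 - 16) = √65 = sqrt(65)

sqrt(65)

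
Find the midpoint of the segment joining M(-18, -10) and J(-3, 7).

The midpoint is the average of the coordinates:
x: (-18 + -3)/2 = -21/2
y: (-10 + 7)/2 = -3/2
Midpoint = (-21/2, -3/2)

(-21/2, -3/2)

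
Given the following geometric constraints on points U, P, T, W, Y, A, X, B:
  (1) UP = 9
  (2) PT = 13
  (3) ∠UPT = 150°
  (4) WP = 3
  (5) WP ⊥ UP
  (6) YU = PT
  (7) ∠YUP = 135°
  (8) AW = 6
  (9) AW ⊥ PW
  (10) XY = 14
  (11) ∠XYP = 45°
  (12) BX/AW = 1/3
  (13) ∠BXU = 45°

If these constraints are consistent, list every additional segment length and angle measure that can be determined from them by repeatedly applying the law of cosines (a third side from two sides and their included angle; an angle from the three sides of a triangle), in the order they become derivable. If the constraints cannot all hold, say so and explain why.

The constraints are consistent. Derivable facts, in order:
After 1 step:
- PA = 3·√5
- PY ≈ 20.38
- UT ≈ 21.28
- UW = 3·√10
After 2 steps:
- PX ≈ 14.42
- ∠APW = 63.43°
- ∠PAW = 26.57°
- ∠PTU = 12.21°
- ∠PUT = 17.79°
- ∠PUW = 18.43°
- ∠PWU = 71.57°
- ∠PYU = 18.19°
- ∠UPY = 26.81°
After 3 steps:
- ∠PXY = 91.64°
- ∠XPY = 43.36°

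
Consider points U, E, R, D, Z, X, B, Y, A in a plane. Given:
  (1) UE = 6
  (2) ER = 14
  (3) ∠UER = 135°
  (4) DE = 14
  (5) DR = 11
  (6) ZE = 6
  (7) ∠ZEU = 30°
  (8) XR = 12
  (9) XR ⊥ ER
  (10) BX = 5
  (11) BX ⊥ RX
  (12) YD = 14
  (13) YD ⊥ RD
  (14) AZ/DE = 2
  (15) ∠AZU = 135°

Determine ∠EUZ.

Step 1: By the law of cosines on triangle UEZ: UZ² = 6² + 6² − 2·6·6·cos(30°) = 9.65, so UZ ≈ 3.11.
Step 2: By the inverse law of cosines on triangle EUZ: cos(∠EUZ) = (6² + 3.11² − 6²) / (2·6·3.11) = 9.65/37.27 = 0.2588, so ∠EUZ = 75°.

Therefore, the measure of angle ∠EUZ = 75°.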